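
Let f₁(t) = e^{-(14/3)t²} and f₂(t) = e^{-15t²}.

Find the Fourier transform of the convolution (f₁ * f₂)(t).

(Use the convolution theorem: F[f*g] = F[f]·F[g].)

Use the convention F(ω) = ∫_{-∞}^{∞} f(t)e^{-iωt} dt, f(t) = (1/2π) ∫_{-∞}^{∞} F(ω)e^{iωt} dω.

F[f₁*f₂](ω) = \frac{\sqrt{70} \pi e^{- \frac{59 \omega^{2}}{840}}}{70}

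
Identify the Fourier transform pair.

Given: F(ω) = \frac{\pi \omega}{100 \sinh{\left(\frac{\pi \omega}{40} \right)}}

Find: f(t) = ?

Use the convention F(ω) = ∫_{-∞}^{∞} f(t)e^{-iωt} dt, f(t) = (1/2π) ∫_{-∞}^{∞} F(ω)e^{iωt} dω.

f(t) = \frac{4}{\cosh^{2}{\left(20 t \right)}}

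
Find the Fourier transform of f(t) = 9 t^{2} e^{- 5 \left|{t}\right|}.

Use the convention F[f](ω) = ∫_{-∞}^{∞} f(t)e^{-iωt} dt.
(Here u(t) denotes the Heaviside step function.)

F(ω) = \frac{180 \left(25 - 3 \omega^{2}\right)}{\left(\omega^{2} + 25\right)^{3}}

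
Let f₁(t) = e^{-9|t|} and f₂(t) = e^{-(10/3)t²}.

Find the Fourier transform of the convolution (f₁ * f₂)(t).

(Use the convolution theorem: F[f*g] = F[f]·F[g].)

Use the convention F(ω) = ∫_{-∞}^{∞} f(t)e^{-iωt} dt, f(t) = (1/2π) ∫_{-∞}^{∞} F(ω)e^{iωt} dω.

F[f₁*f₂](ω) = \frac{9 \sqrt{30} \sqrt{\pi} e^{- \frac{3 \omega^{2}}{40}}}{5 \left(\omega^{2} + 81\right)}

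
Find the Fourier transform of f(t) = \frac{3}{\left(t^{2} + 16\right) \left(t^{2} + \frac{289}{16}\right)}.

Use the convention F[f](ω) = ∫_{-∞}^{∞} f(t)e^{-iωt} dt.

F(ω) = \frac{4 \pi e^{- 4 \left|{\omega}\right|}}{11} - \frac{64 \pi e^{- \frac{17 \left|{\omega}\right|}{4}}}{187}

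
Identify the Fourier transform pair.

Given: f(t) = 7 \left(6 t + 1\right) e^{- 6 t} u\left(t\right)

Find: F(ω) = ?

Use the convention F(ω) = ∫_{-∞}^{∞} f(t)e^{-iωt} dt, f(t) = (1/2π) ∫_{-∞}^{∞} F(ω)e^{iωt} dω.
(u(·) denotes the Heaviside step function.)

F(ω) = \frac{7 \left(- i \omega - 12\right)}{\omega^{2} - 12 i \omega - 36}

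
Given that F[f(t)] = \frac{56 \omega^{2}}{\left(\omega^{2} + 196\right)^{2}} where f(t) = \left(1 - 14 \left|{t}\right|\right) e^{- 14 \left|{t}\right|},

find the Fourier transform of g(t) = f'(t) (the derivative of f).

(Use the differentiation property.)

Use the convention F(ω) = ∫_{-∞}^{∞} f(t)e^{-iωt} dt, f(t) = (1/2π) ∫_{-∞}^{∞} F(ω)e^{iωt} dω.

F[g](ω) = \frac{56 i \omega^{3}}{\left(\omega^{2} + 196\right)^{2}}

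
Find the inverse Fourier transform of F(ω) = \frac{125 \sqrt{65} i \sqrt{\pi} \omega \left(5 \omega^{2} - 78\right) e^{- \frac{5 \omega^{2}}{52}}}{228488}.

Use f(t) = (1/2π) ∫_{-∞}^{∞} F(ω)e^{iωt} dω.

f(t) = 5 t^{3} e^{- \frac{13 t^{2}}{5}}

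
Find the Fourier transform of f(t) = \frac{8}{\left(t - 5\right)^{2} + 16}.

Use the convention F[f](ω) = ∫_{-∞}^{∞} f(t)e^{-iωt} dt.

F(ω) = 2 \pi e^{- 5 i \omega - 4 \left|{\omega}\right|}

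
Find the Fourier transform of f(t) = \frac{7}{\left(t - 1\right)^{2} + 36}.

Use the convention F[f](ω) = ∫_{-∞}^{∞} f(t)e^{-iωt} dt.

F(ω) = \frac{7 \pi e^{- i \omega - 6 \left|{\omega}\right|}}{6}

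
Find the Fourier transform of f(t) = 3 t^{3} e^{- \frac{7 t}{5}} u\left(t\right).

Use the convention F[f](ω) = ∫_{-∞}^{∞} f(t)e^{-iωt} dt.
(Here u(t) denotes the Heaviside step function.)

F(ω) = \frac{11250}{\left(5 i \omega + 7\right)^{4}}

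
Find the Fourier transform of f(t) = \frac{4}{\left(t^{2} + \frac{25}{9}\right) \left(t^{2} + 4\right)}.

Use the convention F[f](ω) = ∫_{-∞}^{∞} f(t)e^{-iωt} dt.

F(ω) = - \frac{18 \pi e^{- 2 \left|{\omega}\right|}}{11} + \frac{108 \pi e^{- \frac{5 \left|{\omega}\right|}{3}}}{55}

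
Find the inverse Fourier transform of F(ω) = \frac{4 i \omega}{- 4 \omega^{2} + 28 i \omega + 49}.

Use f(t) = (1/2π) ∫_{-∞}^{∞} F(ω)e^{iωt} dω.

f(t) = \left(1 - \frac{7 t}{2}\right) e^{- \frac{7 t}{2}} u\left(t\right)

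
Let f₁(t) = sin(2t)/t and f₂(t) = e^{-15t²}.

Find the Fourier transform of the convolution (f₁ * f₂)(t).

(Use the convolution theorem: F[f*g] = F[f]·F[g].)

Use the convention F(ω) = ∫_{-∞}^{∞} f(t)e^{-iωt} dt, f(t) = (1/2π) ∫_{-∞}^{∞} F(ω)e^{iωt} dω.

F[f₁*f₂](ω) = \begin{cases} \frac{\sqrt{15} \pi^{\frac{3}{2}} e^{- \frac{\omega^{2}}{60}}}{15} & \text{for}\: \omega > -2 \wedge \omega < 2 \\0 & \text{otherwise} \end{cases}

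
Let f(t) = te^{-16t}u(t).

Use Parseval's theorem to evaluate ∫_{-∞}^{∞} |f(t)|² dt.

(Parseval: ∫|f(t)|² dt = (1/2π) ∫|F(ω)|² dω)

∫|f(t)|² dt = \frac{1}{16384}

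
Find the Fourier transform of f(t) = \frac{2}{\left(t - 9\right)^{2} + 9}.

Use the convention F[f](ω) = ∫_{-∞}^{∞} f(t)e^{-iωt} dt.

F(ω) = \frac{2 \pi e^{- 9 i \omega - 3 \left|{\omega}\right|}}{3}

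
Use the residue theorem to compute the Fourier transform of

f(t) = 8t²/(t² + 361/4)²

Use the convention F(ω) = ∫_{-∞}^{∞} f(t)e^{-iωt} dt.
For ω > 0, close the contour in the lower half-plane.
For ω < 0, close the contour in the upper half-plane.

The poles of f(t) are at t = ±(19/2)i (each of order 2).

Let g(z) = f(z)e^{-iωz}; for large |z| the factor e^{-iωz} decays in the lower half-plane when ω > 0 and in the upper half-plane when ω < 0.

Case ω > 0 (lower half-plane, clockwise contour ⇒ F(ω) = -2πi·ΣRes):
  Res_{z = - \frac{19 i}{2}} g(z) = i \left(\frac{4}{19} - 2 \omega\right) e^{- \frac{19 \omega}{2}} (pole of order 2)
  F(ω) = -2πi·ΣRes = \frac{4 \pi \left(2 - 19 \omega\right) e^{- \frac{19 \omega}{2}}}{19}

Case ω < 0 (upper half-plane, counterclockwise contour ⇒ F(ω) = +2πi·ΣRes):
  Res_{z = \frac{19 i}{2}} g(z) = i \left(- 2 \omega - \frac{4}{19}\right) e^{\frac{19 \omega}{2}} (pole of order 2)
  F(ω) = 2πi·ΣRes = \frac{4 \pi \left(19 \omega + 2\right) e^{\frac{19 \omega}{2}}}{19}

Both cases combine into a single formula in |ω|:

F(ω) = \frac{4 \pi \left(2 - 19 \left|{\omega}\right|\right) e^{- \frac{19 \left|{\omega}\right|}{2}}}{19}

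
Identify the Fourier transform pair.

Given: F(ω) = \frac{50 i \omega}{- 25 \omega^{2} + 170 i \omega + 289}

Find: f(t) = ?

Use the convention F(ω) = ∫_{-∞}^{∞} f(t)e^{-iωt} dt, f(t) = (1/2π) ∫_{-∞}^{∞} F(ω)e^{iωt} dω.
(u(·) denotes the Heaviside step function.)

f(t) = 2 \left(1 - \frac{17 t}{5}\right) e^{- \frac{17 t}{5}} u\left(t\right)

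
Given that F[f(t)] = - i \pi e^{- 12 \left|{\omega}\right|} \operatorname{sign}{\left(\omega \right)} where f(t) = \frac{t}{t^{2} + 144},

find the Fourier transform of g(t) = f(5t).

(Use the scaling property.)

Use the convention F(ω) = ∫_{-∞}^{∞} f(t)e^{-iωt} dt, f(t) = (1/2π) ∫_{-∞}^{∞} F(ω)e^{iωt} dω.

F[g](ω) = - \frac{i \pi e^{- \frac{12 \left|{\omega}\right|}{5}} \operatorname{sign}{\left(\omega \right)}}{5}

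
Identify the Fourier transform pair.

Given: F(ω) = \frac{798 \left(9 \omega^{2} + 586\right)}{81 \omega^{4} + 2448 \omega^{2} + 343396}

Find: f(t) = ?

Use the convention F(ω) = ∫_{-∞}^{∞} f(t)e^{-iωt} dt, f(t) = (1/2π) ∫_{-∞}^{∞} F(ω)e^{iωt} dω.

f(t) = 7 e^{- \frac{19 \left|{t}\right|}{3}} \cos{\left(5 \left|{t}\right| \right)}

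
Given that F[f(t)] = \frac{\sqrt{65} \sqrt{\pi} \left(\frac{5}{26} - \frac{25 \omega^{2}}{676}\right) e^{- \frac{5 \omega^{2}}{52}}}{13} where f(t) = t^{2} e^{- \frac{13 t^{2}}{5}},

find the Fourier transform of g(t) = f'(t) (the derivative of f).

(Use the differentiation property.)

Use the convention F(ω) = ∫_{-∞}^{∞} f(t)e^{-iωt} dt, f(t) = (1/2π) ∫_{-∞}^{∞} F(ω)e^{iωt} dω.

F[g](ω) = \frac{5 \sqrt{65} i \sqrt{\pi} \omega \left(26 - 5 \omega^{2}\right) e^{- \frac{5 \omega^{2}}{52}}}{8788}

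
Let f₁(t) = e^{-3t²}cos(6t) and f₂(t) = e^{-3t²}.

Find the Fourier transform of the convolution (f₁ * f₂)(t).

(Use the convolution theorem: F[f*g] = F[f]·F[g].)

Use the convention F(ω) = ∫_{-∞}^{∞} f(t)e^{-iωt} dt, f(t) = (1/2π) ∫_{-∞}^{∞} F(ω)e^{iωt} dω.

F[f₁*f₂](ω) = \frac{\pi \left(e^{2 \omega} + 1\right) e^{- \frac{\omega^{2}}{6} - \omega - 3}}{6}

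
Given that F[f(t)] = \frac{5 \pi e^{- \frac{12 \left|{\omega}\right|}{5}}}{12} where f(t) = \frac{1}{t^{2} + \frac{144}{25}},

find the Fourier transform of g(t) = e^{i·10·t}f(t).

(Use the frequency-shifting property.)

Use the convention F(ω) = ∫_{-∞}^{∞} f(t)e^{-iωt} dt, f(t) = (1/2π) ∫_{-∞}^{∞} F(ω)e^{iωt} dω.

F[g](ω) = \frac{5 \pi e^{- \frac{12 \left|{\omega - 10}\right|}{5}}}{12}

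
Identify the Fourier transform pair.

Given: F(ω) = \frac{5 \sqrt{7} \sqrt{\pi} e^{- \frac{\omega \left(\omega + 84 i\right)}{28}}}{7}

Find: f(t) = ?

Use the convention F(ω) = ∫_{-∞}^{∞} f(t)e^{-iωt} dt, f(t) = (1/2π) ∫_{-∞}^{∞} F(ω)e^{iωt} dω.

f(t) = 5 e^{- 7 \left(t - 3\right)^{2}}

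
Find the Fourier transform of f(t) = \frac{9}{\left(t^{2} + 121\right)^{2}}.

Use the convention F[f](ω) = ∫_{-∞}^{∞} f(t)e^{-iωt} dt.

F(ω) = \frac{9 \pi \left(11 \left|{\omega}\right| + 1\right) e^{- 11 \left|{\omega}\right|}}{2662}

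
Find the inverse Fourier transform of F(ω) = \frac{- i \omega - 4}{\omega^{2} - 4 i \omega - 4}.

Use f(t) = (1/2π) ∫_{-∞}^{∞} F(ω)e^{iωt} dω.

f(t) = \left(2 t + 1\right) e^{- 2 t} u\left(t\right)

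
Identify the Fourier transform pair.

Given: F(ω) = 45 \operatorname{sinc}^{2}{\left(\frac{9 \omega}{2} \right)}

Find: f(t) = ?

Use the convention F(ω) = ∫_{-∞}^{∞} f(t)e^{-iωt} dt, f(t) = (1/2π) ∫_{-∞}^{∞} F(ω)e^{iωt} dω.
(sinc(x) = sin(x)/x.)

f(t) = 5 \left(\begin{cases} 1 - \frac{\left|{t}\right|}{9} & \text{for}\: \left|{t}\right| < 9 \\0 & \text{otherwise} \end{cases}\right)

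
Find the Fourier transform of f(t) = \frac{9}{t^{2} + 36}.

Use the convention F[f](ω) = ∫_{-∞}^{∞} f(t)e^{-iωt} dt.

F(ω) = \frac{3 \pi e^{- 6 \left|{\omega}\right|}}{2}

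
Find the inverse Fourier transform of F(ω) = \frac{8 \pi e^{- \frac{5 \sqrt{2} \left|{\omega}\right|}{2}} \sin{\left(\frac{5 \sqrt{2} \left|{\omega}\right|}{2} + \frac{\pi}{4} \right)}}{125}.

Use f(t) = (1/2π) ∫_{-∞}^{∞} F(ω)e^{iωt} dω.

f(t) = \frac{8}{t^{4} + 625}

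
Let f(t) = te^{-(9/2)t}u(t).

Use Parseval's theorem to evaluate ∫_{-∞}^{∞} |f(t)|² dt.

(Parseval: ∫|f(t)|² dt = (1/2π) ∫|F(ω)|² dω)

∫|f(t)|² dt = \frac{2}{729}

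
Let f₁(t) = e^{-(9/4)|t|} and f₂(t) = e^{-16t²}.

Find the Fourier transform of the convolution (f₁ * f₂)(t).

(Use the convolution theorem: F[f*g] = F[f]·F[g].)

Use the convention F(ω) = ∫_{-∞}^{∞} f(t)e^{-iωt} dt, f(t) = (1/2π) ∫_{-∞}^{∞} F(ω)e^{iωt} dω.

F[f₁*f₂](ω) = \frac{18 \sqrt{\pi} e^{- \frac{\omega^{2}}{64}}}{16 \omega^{2} + 81}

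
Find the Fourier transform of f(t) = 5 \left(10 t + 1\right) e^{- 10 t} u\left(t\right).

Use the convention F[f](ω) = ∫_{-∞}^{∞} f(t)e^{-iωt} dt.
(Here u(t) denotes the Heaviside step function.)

F(ω) = \frac{5 \left(- i \omega - 20\right)}{\omega^{2} - 20 i \omega - 100}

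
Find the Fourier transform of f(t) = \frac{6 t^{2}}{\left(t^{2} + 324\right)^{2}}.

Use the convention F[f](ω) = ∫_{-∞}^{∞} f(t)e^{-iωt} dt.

F(ω) = \frac{\pi \left(1 - 18 \left|{\omega}\right|\right) e^{- 18 \left|{\omega}\right|}}{6}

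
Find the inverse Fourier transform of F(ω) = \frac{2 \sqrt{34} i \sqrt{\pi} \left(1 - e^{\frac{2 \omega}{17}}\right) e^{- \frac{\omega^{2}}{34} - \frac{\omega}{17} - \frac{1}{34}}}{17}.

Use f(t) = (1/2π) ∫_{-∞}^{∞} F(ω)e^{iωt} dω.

f(t) = 4 e^{- \frac{17 t^{2}}{2}} \sin{\left(t \right)}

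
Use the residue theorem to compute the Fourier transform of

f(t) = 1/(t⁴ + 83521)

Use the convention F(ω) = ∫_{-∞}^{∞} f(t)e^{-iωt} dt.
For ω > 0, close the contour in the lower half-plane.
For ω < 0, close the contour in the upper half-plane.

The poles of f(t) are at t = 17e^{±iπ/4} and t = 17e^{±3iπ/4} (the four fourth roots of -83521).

Let g(z) = f(z)e^{-iωz}; for large |z| the factor e^{-iωz} decays in the lower half-plane when ω > 0 and in the upper half-plane when ω < 0.

Case ω > 0 (lower half-plane, clockwise contour ⇒ F(ω) = -2πi·ΣRes):
  Res_{z = - \frac{17 \sqrt{2}}{2} - \frac{17 \sqrt{2} i}{2}} g(z) = \frac{\sqrt{2} i \left(1 - i\right) e^{\frac{17 \sqrt{2} \omega \left(-1 + i\right)}{2}}}{39304}
  Res_{z = \frac{17 \sqrt{2}}{2} - \frac{17 \sqrt{2} i}{2}} g(z) = \frac{\sqrt{2} i \left(1 + i\right) e^{- \frac{17 \sqrt{2} \omega \left(1 + i\right)}{2}}}{39304}
  F(ω) = -2πi·ΣRes = \frac{\sqrt{2} \pi \left(1 - i\right) \left(e^{17 \sqrt{2} i \omega} + i\right) e^{- \frac{17 \sqrt{2} \omega \left(1 + i\right)}{2}}}{19652} = \frac{\pi e^{- \frac{17 \sqrt{2} \omega}{2}} \sin{\left(\frac{17 \sqrt{2} \omega}{2} + \frac{\pi}{4} \right)}}{4913}

Case ω < 0 (upper half-plane, counterclockwise contour ⇒ F(ω) = +2πi·ΣRes):
  Res_{z = \frac{17 \sqrt{2}}{2} + \frac{17 \sqrt{2} i}{2}} g(z) = \frac{\sqrt{2} i \left(-1 + i\right) e^{\frac{17 \sqrt{2} \omega \left(1 - i\right)}{2}}}{39304}
  Res_{z = - \frac{17 \sqrt{2}}{2} + \frac{17 \sqrt{2} i}{2}} g(z) = \frac{\sqrt{2} \left(1 - i\right) e^{\frac{17 \sqrt{2} \omega \left(1 + i\right)}{2}}}{39304}
  F(ω) = 2πi·ΣRes = - \frac{\sqrt{2} i \pi \left(i \left(1 - i\right) e^{\frac{17 \sqrt{2} \omega \left(1 - i\right)}{2}} - \left(1 - i\right) e^{\frac{17 \sqrt{2} \omega \left(1 + i\right)}{2}}\right)}{19652} = \frac{\pi e^{\frac{17 \sqrt{2} \omega}{2}} \cos{\left(\frac{17 \sqrt{2} \omega}{2} + \frac{\pi}{4} \right)}}{4913}

Both cases combine into a single formula in |ω|:

F(ω) = \frac{\pi e^{- \frac{17 \sqrt{2} \left|{\omega}\right|}{2}} \sin{\left(\frac{17 \sqrt{2} \left|{\omega}\right|}{2} + \frac{\pi}{4} \right)}}{4913}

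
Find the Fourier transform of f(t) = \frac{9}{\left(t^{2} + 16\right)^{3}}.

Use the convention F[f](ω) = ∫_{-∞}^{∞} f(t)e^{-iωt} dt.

F(ω) = \frac{9 \pi \left(16 \omega^{2} + 12 \left|{\omega}\right| + 3\right) e^{- 4 \left|{\omega}\right|}}{8192}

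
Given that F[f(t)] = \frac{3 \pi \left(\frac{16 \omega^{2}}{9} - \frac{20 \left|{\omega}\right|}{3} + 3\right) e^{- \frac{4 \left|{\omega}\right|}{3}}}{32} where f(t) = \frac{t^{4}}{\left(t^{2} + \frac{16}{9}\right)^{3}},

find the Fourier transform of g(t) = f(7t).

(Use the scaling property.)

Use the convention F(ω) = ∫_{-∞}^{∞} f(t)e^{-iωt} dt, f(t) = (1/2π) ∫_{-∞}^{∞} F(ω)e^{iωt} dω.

F[g](ω) = \frac{\pi \left(16 \omega^{2} - 420 \left|{\omega}\right| + 1323\right) e^{- \frac{4 \left|{\omega}\right|}{21}}}{32928}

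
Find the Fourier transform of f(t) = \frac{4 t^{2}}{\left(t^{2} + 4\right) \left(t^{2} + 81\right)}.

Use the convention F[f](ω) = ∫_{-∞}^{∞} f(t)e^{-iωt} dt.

F(ω) = \frac{4 \pi \left(9 - 2 e^{7 \left|{\omega}\right|}\right) e^{- 9 \left|{\omega}\right|}}{77}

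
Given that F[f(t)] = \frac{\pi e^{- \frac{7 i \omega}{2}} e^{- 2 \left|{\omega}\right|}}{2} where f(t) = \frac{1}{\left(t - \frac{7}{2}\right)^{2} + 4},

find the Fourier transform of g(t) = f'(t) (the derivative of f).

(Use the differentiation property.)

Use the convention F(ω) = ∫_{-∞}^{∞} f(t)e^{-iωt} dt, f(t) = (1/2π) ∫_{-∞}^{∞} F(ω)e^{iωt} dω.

F[g](ω) = \frac{i \pi \omega e^{- \frac{7 i \omega}{2} - 2 \left|{\omega}\right|}}{2}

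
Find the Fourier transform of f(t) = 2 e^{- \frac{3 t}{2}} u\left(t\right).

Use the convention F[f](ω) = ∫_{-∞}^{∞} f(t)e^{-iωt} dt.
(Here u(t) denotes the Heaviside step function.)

F(ω) = \frac{4}{2 i \omega + 3}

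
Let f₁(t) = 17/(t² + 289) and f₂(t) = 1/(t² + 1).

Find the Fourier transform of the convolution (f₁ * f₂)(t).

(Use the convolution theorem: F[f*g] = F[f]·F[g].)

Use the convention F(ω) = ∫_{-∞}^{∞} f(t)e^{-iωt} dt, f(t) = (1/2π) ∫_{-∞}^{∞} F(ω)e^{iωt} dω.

F[f₁*f₂](ω) = \pi^{2} e^{- 18 \left|{\omega}\right|}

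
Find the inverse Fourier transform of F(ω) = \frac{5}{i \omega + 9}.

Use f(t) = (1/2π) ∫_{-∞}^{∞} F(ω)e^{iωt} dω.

f(t) = 5 e^{- 9 t} u\left(t\right)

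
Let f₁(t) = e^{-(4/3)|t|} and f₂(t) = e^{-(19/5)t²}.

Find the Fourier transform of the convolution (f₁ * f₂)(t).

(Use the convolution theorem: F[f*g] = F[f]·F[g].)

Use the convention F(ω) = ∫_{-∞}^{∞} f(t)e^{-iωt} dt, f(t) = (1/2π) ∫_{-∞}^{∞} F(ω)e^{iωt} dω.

F[f₁*f₂](ω) = \frac{24 \sqrt{95} \sqrt{\pi} e^{- \frac{5 \omega^{2}}{76}}}{19 \left(9 \omega^{2} + 16\right)}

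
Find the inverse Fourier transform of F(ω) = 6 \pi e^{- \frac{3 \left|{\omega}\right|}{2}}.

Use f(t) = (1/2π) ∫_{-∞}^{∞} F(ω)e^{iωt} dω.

f(t) = \frac{9}{t^{2} + \frac{9}{4}}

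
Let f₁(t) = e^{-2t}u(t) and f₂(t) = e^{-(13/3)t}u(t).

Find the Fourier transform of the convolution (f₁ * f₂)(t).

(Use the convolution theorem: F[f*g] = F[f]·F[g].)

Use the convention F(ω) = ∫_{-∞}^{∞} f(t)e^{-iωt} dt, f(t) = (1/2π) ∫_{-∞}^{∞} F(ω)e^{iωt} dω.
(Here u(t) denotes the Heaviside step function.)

F[f₁*f₂](ω) = \frac{3}{\left(i \omega + 2\right) \left(3 i \omega + 13\right)}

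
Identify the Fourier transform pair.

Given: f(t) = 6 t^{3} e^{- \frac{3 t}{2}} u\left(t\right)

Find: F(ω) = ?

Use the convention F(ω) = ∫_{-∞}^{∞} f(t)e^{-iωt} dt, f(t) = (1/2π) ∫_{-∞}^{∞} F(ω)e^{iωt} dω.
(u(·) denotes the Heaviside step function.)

F(ω) = \frac{576}{\left(2 i \omega + 3\right)^{4}}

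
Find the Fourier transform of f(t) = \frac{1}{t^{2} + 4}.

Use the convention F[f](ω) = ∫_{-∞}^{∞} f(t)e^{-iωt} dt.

F(ω) = \frac{\pi e^{- 2 \left|{\omega}\right|}}{2}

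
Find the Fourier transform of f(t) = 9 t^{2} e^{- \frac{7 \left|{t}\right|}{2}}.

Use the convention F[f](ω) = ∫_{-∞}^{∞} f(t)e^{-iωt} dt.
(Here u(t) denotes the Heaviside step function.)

F(ω) = \frac{2016 \left(49 - 12 \omega^{2}\right)}{\left(4 \omega^{2} + 49\right)^{3}}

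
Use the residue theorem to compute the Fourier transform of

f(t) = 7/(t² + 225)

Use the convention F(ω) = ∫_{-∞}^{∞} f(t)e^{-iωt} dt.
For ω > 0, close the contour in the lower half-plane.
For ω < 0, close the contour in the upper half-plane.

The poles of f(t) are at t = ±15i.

Let g(z) = f(z)e^{-iωz}; for large |z| the factor e^{-iωz} decays in the lower half-plane when ω > 0 and in the upper half-plane when ω < 0.

Case ω > 0 (lower half-plane, clockwise contour ⇒ F(ω) = -2πi·ΣRes):
  Res_{z = - 15 i} g(z) = \frac{7 i e^{- 15 \omega}}{30}
  F(ω) = -2πi·ΣRes = \frac{7 \pi e^{- 15 \omega}}{15}

Case ω < 0 (upper half-plane, counterclockwise contour ⇒ F(ω) = +2πi·ΣRes):
  Res_{z = 15 i} g(z) = - \frac{7 i e^{15 \omega}}{30}
  F(ω) = 2πi·ΣRes = \frac{7 \pi e^{15 \omega}}{15}

Both cases combine into a single formula in |ω|:

F(ω) = \frac{7 \pi e^{- 15 \left|{\omega}\right|}}{15}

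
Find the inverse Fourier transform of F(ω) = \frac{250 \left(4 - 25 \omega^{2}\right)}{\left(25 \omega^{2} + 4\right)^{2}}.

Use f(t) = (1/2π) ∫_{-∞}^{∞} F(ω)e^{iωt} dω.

f(t) = 5 e^{- \frac{2 \left|{t}\right|}{5}} \left|{t}\right|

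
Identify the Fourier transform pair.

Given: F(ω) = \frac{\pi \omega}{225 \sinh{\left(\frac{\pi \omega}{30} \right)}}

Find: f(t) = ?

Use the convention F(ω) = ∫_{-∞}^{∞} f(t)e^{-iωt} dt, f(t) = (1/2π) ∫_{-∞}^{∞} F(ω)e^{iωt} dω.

f(t) = \frac{1}{\cosh^{2}{\left(15 t \right)}}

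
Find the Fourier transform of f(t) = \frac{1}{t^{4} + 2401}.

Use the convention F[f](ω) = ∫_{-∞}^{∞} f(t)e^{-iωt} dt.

F(ω) = \frac{\pi e^{- \frac{7 \sqrt{2} \left|{\omega}\right|}{2}} \sin{\left(\frac{7 \sqrt{2} \left|{\omega}\right|}{2} + \frac{\pi}{4} \right)}}{343}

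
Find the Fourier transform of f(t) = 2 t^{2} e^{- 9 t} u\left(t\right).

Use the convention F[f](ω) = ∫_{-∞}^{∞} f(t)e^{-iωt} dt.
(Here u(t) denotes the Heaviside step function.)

F(ω) = \frac{4}{\left(i \omega + 9\right)^{3}}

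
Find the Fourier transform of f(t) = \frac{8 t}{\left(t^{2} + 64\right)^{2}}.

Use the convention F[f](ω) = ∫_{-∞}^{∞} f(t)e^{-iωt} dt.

F(ω) = - \frac{i \pi \omega e^{- 8 \left|{\omega}\right|}}{2}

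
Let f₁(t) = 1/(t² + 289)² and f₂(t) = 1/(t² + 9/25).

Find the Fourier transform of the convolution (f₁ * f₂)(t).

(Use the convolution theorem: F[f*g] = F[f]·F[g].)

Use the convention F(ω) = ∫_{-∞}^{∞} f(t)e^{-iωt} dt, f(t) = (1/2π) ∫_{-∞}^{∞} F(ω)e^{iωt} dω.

F[f₁*f₂](ω) = \frac{5 \pi^{2} \left(17 \left|{\omega}\right| + 1\right) e^{- \frac{88 \left|{\omega}\right|}{5}}}{29478}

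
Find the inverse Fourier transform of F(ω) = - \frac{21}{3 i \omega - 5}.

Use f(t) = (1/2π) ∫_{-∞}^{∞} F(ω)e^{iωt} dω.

f(t) = 7 e^{\frac{5 t}{3}} u\left(- t\right)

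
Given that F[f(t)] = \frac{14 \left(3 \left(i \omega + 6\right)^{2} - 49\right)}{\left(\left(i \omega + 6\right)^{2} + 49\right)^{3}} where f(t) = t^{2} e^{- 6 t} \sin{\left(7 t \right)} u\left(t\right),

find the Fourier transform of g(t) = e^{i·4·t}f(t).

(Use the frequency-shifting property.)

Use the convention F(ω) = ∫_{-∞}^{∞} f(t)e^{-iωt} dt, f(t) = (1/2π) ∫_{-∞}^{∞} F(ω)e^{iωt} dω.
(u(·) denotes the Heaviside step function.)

F[g](ω) = \frac{14 \left(3 \left(i \left(\omega - 4\right) + 6\right)^{2} - 49\right)}{\left(\left(i \left(\omega - 4\right) + 6\right)^{2} + 49\right)^{3}}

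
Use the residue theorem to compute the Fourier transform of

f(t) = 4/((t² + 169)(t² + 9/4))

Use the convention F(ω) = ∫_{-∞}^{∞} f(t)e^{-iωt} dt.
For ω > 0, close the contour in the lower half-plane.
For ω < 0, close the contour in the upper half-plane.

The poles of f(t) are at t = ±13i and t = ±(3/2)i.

Let g(z) = f(z)e^{-iωz}; for large |z| the factor e^{-iωz} decays in the lower half-plane when ω > 0 and in the upper half-plane when ω < 0.

Case ω > 0 (lower half-plane, clockwise contour ⇒ F(ω) = -2πi·ΣRes):
  Res_{z = - 13 i} g(z) = - \frac{8 i e^{- 13 \omega}}{8671}
  Res_{z = - \frac{3 i}{2}} g(z) = \frac{16 i e^{- \frac{3 \omega}{2}}}{2001}
  F(ω) = -2πi·ΣRes = - \frac{16 \pi e^{- 13 \omega}}{8671} + \frac{32 \pi e^{- \frac{3 \omega}{2}}}{2001}

Case ω < 0 (upper half-plane, counterclockwise contour ⇒ F(ω) = +2πi·ΣRes):
  Res_{z = 13 i} g(z) = \frac{8 i e^{13 \omega}}{8671}
  Res_{z = \frac{3 i}{2}} g(z) = - \frac{16 i e^{\frac{3 \omega}{2}}}{2001}
  F(ω) = 2πi·ΣRes = \frac{16 \pi \left(26 e^{\frac{3 \omega}{2}} - 3 e^{13 \omega}\right)}{26013}

Both cases combine into a single formula in |ω|:

F(ω) = - \frac{16 \pi e^{- 13 \left|{\omega}\right|}}{8671} + \frac{32 \pi e^{- \frac{3 \left|{\omega}\right|}{2}}}{2001}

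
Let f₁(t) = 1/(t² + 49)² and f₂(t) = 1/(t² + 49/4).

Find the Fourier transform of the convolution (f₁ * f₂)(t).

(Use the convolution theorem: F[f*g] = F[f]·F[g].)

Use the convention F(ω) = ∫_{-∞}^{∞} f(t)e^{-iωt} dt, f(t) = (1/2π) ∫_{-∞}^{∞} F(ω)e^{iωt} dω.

F[f₁*f₂](ω) = \frac{\pi^{2} \left(7 \left|{\omega}\right| + 1\right) e^{- \frac{21 \left|{\omega}\right|}{2}}}{2401}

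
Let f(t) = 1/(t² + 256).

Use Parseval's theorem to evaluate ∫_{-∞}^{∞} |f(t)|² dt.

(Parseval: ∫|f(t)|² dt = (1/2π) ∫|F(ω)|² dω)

∫|f(t)|² dt = \frac{\pi}{8192}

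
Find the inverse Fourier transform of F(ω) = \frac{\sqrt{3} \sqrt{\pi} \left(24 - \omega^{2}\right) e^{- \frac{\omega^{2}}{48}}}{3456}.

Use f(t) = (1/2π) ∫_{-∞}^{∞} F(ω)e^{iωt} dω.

f(t) = t^{2} e^{- 12 t^{2}}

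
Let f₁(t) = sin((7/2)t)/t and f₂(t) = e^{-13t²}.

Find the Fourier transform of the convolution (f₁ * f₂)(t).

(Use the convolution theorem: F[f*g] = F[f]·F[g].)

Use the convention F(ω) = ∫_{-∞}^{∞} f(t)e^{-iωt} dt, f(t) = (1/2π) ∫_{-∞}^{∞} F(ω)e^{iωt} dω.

F[f₁*f₂](ω) = \begin{cases} \frac{\sqrt{13} \pi^{\frac{3}{2}} e^{- \frac{\omega^{2}}{52}}}{13} & \text{for}\: \omega > - \frac{7}{2} \wedge \omega < \frac{7}{2} \\0 & \text{otherwise} \end{cases}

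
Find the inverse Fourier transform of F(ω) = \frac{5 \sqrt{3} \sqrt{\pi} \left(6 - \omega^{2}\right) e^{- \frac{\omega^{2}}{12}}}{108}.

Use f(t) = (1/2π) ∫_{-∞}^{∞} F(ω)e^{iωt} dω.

f(t) = 5 t^{2} e^{- 3 t^{2}}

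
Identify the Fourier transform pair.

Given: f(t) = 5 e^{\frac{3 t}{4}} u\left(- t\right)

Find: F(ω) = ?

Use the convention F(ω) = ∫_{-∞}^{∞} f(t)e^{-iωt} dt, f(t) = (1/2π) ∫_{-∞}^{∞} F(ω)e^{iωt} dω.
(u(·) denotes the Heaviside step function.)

F(ω) = - \frac{20}{4 i \omega - 3}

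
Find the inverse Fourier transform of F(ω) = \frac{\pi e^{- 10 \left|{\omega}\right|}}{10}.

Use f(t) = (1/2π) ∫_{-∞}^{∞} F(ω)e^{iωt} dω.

f(t) = \frac{1}{t^{2} + 100}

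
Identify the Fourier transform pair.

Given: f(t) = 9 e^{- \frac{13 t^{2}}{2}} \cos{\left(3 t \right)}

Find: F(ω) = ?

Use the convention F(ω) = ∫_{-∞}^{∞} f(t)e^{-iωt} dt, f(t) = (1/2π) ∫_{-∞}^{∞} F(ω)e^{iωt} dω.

F(ω) = \frac{9 \sqrt{26} \sqrt{\pi} \left(e^{\frac{6 \omega}{13}} + 1\right) e^{- \frac{\omega^{2}}{26} - \frac{3 \omega}{13} - \frac{9}{26}}}{26}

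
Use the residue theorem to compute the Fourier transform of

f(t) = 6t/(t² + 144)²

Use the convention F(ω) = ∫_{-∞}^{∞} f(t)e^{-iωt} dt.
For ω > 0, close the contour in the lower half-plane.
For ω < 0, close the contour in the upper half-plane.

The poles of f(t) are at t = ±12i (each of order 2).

Let g(z) = f(z)e^{-iωz}; for large |z| the factor e^{-iωz} decays in the lower half-plane when ω > 0 and in the upper half-plane when ω < 0.

Case ω > 0 (lower half-plane, clockwise contour ⇒ F(ω) = -2πi·ΣRes):
  Res_{z = - 12 i} g(z) = \frac{\omega e^{- 12 \omega}}{8} (pole of order 2)
  F(ω) = -2πi·ΣRes = - \frac{i \pi \omega e^{- 12 \omega}}{4}

Case ω < 0 (upper half-plane, counterclockwise contour ⇒ F(ω) = +2πi·ΣRes):
  Res_{z = 12 i} g(z) = - \frac{\omega e^{12 \omega}}{8} (pole of order 2)
  F(ω) = 2πi·ΣRes = - \frac{i \pi \omega e^{12 \omega}}{4}

Both cases combine into a single formula in |ω|:

F(ω) = - \frac{i \pi \omega e^{- 12 \left|{\omega}\right|}}{4}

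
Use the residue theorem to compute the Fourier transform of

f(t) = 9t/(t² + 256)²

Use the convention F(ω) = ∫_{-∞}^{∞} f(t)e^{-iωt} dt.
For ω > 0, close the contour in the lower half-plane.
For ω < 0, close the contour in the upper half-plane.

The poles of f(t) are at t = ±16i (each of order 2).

Let g(z) = f(z)e^{-iωz}; for large |z| the factor e^{-iωz} decays in the lower half-plane when ω > 0 and in the upper half-plane when ω < 0.

Case ω > 0 (lower half-plane, clockwise contour ⇒ F(ω) = -2πi·ΣRes):
  Res_{z = - 16 i} g(z) = \frac{9 \omega e^{- 16 \omega}}{64} (pole of order 2)
  F(ω) = -2πi·ΣRes = - \frac{9 i \pi \omega e^{- 16 \omega}}{32}

Case ω < 0 (upper half-plane, counterclockwise contour ⇒ F(ω) = +2πi·ΣRes):
  Res_{z = 16 i} g(z) = - \frac{9 \omega e^{16 \omega}}{64} (pole of order 2)
  F(ω) = 2πi·ΣRes = - \frac{9 i \pi \omega e^{16 \omega}}{32}

Both cases combine into a single formula in |ω|:

F(ω) = - \frac{9 i \pi \omega e^{- 16 \left|{\omega}\right|}}{32}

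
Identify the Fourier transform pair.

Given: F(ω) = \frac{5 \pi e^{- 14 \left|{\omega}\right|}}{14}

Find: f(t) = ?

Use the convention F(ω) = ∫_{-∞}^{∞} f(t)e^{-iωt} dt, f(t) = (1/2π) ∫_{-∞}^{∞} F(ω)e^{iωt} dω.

f(t) = \frac{5}{t^{2} + 196}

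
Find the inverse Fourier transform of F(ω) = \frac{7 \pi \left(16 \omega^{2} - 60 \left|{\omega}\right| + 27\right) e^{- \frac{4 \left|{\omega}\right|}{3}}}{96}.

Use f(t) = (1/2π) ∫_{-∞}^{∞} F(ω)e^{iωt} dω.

f(t) = \frac{7 t^{4}}{\left(t^{2} + \frac{16}{9}\right)^{3}}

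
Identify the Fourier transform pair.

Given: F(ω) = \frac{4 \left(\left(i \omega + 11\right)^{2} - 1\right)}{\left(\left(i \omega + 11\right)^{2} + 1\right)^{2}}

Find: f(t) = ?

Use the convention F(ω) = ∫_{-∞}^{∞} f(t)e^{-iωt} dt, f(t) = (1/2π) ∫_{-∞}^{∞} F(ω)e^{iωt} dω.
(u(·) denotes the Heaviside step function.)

f(t) = 4 t e^{- 11 t} \cos{\left(t \right)} u\left(t\right)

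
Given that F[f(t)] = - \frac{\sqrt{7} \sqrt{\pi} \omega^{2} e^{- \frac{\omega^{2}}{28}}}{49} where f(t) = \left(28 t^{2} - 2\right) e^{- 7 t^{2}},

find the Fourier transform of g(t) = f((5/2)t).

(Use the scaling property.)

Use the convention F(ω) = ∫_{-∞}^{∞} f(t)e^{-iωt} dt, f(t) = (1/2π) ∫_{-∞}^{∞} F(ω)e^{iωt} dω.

F[g](ω) = - \frac{8 \sqrt{7} \sqrt{\pi} \omega^{2} e^{- \frac{\omega^{2}}{175}}}{6125}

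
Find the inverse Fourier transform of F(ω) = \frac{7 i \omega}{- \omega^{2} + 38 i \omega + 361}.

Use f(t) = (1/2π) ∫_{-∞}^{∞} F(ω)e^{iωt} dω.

f(t) = 7 \left(1 - 19 t\right) e^{- 19 t} u\left(t\right)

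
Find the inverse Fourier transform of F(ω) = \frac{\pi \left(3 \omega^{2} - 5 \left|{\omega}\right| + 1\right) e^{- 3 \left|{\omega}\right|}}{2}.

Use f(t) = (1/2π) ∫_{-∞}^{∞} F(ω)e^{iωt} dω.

f(t) = \frac{4 t^{4}}{\left(t^{2} + 9\right)^{3}}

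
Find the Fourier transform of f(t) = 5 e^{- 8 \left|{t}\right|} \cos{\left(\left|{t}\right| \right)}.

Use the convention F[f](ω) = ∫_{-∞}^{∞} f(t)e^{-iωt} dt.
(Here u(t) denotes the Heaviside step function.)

F(ω) = \frac{80 \left(\omega^{2} + 65\right)}{\omega^{4} + 126 \omega^{2} + 4225}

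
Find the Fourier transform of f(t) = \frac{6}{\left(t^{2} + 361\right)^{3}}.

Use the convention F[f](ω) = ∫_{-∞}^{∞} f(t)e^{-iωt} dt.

F(ω) = \frac{3 \pi \left(361 \omega^{2} + 57 \left|{\omega}\right| + 3\right) e^{- 19 \left|{\omega}\right|}}{9904396}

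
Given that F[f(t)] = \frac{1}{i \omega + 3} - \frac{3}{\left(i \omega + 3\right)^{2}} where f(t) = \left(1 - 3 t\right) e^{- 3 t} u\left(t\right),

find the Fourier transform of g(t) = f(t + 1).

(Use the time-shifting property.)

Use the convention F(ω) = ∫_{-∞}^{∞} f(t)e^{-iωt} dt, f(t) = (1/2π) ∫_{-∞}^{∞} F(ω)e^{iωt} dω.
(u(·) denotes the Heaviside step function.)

F[g](ω) = \frac{i \omega e^{i \omega}}{- \omega^{2} + 6 i \omega + 9}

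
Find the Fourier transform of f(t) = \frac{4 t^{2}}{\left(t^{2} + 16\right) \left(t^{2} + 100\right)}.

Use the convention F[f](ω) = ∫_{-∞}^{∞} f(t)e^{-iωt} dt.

F(ω) = \frac{2 \pi \left(5 - 2 e^{6 \left|{\omega}\right|}\right) e^{- 10 \left|{\omega}\right|}}{21}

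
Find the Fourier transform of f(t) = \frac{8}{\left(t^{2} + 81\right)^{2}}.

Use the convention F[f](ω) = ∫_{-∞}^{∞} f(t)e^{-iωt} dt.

F(ω) = \frac{4 \pi \left(9 \left|{\omega}\right| + 1\right) e^{- 9 \left|{\omega}\right|}}{729}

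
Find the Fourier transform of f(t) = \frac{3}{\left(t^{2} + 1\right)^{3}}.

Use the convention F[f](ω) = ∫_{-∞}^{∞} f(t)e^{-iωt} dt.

F(ω) = \frac{3 \pi \left(\omega^{2} + 3 \left|{\omega}\right| + 3\right) e^{- \left|{\omega}\right|}}{8}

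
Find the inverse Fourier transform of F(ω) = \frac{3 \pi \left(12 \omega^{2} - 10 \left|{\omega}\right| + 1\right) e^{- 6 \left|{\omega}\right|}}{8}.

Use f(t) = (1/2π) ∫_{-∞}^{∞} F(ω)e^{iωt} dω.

f(t) = \frac{6 t^{4}}{\left(t^{2} + 36\right)^{3}}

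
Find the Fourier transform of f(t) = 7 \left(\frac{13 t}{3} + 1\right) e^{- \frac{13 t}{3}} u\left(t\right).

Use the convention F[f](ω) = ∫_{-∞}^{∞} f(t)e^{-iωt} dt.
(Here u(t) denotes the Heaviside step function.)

F(ω) = \frac{21 \left(- 3 i \omega - 26\right)}{9 \omega^{2} - 78 i \omega - 169}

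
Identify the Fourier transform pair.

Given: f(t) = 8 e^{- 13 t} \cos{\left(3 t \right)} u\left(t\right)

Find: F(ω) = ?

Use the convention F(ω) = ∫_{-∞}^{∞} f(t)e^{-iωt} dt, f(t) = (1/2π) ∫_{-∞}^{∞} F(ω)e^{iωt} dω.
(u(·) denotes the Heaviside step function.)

F(ω) = \frac{8 \left(i \omega + 13\right)}{\left(i \omega + 13\right)^{2} + 9}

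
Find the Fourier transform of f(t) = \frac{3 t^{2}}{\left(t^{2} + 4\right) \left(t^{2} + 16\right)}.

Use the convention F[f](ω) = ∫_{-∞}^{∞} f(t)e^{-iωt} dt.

F(ω) = \frac{\pi \left(2 - e^{2 \left|{\omega}\right|}\right) e^{- 4 \left|{\omega}\right|}}{2}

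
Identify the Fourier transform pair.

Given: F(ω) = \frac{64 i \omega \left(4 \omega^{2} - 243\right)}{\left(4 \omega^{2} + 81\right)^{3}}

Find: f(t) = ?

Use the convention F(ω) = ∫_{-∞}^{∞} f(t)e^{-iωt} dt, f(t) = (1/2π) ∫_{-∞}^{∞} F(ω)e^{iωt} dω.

f(t) = t e^{- \frac{9 \left|{t}\right|}{2}} \left|{t}\right|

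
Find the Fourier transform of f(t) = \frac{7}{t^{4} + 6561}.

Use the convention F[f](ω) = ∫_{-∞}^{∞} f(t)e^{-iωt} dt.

F(ω) = \frac{7 \pi e^{- \frac{9 \sqrt{2} \left|{\omega}\right|}{2}} \sin{\left(\frac{9 \sqrt{2} \left|{\omega}\right|}{2} + \frac{\pi}{4} \right)}}{729}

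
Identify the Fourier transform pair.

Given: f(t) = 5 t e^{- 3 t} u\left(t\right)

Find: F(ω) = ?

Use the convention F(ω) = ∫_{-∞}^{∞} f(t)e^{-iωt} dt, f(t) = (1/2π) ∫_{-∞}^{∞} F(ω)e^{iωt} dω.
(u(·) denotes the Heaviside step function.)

F(ω) = \frac{5}{\left(i \omega + 3\right)^{2}}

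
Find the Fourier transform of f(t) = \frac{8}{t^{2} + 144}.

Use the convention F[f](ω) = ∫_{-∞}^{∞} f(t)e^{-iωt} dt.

F(ω) = \frac{2 \pi e^{- 12 \left|{\omega}\right|}}{3}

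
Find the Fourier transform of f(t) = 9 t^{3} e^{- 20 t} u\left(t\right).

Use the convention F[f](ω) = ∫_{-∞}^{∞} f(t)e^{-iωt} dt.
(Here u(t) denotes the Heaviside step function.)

F(ω) = \frac{54}{\left(i \omega + 20\right)^{4}}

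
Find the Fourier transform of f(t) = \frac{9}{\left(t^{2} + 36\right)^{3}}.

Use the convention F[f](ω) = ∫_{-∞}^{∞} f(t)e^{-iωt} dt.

F(ω) = \frac{\pi \left(12 \omega^{2} + 6 \left|{\omega}\right| + 1\right) e^{- 6 \left|{\omega}\right|}}{2304}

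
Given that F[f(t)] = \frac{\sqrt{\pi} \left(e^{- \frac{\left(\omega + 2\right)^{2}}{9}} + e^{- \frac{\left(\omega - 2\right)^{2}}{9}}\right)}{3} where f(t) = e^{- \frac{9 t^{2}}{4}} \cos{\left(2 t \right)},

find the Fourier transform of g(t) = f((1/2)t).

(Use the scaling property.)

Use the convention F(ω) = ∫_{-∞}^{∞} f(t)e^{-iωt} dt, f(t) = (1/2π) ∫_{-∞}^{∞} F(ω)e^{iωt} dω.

F[g](ω) = \frac{2 \sqrt{\pi} \left(e^{\frac{16 \omega}{9}} + 1\right) e^{- \frac{4 \omega^{2}}{9} - \frac{8 \omega}{9} - \frac{4}{9}}}{3}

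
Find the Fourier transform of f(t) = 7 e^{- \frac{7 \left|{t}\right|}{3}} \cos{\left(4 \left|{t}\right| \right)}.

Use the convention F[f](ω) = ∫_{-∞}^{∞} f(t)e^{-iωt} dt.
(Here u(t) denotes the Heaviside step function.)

F(ω) = \frac{294 \left(9 \omega^{2} + 193\right)}{81 \omega^{4} - 1710 \omega^{2} + 37249}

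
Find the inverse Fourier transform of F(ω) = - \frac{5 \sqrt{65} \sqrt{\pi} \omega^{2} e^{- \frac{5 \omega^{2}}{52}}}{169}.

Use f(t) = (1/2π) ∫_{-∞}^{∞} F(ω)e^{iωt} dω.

f(t) = \left(\frac{52 t^{2}}{5} - 2\right) e^{- \frac{13 t^{2}}{5}}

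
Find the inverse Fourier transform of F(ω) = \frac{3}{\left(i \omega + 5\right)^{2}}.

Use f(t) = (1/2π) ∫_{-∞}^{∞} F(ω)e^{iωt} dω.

f(t) = 3 t e^{- 5 t} u\left(t\right)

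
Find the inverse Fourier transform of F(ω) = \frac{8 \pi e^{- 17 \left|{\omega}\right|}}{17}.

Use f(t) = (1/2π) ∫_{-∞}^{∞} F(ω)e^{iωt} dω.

f(t) = \frac{8}{t^{2} + 289}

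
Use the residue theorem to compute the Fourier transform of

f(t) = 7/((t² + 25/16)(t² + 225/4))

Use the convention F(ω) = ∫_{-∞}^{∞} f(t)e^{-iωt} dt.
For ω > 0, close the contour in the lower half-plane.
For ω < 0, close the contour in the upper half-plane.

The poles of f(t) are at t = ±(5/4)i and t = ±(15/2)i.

Let g(z) = f(z)e^{-iωz}; for large |z| the factor e^{-iωz} decays in the lower half-plane when ω > 0 and in the upper half-plane when ω < 0.

Case ω > 0 (lower half-plane, clockwise contour ⇒ F(ω) = -2πi·ΣRes):
  Res_{z = - \frac{5 i}{4}} g(z) = \frac{32 i e^{- \frac{5 \omega}{4}}}{625}
  Res_{z = - \frac{15 i}{2}} g(z) = - \frac{16 i e^{- \frac{15 \omega}{2}}}{1875}
  F(ω) = -2πi·ΣRes = - \frac{32 \pi e^{- \frac{15 \omega}{2}}}{1875} + \frac{64 \pi e^{- \frac{5 \omega}{4}}}{625}

Case ω < 0 (upper half-plane, counterclockwise contour ⇒ F(ω) = +2πi·ΣRes):
  Res_{z = \frac{5 i}{4}} g(z) = - \frac{32 i e^{\frac{5 \omega}{4}}}{625}
  Res_{z = \frac{15 i}{2}} g(z) = \frac{16 i e^{\frac{15 \omega}{2}}}{1875}
  F(ω) = 2πi·ΣRes = \frac{32 \pi \left(6 e^{\frac{5 \omega}{4}} - e^{\frac{15 \omega}{2}}\right)}{1875}

Both cases combine into a single formula in |ω|:

F(ω) = - \frac{32 \pi e^{- \frac{15 \left|{\omega}\right|}{2}}}{1875} + \frac{64 \pi e^{- \frac{5 \left|{\omega}\right|}{4}}}{625}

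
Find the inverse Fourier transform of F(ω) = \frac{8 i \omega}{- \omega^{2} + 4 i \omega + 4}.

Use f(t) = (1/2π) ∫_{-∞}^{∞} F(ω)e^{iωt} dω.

f(t) = 8 \left(1 - 2 t\right) e^{- 2 t} u\left(t\right)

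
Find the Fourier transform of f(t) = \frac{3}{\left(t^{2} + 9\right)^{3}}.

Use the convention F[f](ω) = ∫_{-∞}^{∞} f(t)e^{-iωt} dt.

F(ω) = \frac{\pi \left(3 \omega^{2} + 3 \left|{\omega}\right| + 1\right) e^{- 3 \left|{\omega}\right|}}{216}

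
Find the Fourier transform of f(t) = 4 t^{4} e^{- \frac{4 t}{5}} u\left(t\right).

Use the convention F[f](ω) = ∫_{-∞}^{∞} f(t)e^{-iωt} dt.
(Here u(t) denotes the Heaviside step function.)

F(ω) = \frac{300000}{\left(5 i \omega + 4\right)^{5}}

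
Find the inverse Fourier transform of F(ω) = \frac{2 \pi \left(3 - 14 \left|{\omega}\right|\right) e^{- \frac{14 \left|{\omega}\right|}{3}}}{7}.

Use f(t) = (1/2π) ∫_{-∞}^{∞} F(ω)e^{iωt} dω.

f(t) = \frac{8 t^{2}}{\left(t^{2} + \frac{196}{9}\right)^{2}}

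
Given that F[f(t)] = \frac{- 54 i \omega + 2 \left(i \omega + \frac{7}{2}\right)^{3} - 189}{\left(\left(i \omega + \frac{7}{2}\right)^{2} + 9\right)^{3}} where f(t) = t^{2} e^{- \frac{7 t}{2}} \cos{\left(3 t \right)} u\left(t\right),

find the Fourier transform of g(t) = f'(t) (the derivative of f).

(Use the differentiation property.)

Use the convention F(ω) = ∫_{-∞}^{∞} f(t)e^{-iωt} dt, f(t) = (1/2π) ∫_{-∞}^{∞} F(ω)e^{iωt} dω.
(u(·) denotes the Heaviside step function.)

F[g](ω) = - \frac{16 i \omega \left(216 i \omega - \left(2 i \omega + 7\right)^{3} + 756\right)}{\left(\left(2 i \omega + 7\right)^{2} + 36\right)^{3}}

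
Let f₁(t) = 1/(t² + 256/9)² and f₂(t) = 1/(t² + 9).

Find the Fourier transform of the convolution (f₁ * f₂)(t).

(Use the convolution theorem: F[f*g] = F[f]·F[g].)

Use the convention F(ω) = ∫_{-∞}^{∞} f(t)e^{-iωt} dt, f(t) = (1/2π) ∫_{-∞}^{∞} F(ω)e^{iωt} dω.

F[f₁*f₂](ω) = \frac{3 \pi^{2} \left(16 \left|{\omega}\right| + 3\right) e^{- \frac{25 \left|{\omega}\right|}{3}}}{8192}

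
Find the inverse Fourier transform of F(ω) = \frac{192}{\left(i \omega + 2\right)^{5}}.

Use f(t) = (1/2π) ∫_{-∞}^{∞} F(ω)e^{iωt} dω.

f(t) = 8 t^{4} e^{- 2 t} u\left(t\right)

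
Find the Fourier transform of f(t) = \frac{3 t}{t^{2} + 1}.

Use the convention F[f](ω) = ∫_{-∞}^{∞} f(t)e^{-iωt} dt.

F(ω) = - 3 i \pi e^{- \left|{\omega}\right|} \operatorname{sign}{\left(\omega \right)}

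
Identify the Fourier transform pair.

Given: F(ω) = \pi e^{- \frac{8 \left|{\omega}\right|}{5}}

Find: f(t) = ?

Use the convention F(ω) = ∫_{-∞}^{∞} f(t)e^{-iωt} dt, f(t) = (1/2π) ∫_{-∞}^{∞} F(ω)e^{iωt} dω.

f(t) = \frac{8}{5 \left(t^{2} + \frac{64}{25}\right)}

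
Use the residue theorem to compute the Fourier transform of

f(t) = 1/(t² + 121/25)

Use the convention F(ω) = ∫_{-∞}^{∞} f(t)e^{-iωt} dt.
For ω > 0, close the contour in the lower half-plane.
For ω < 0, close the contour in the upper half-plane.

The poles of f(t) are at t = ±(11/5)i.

Let g(z) = f(z)e^{-iωz}; for large |z| the factor e^{-iωz} decays in the lower half-plane when ω > 0 and in the upper half-plane when ω < 0.

Case ω > 0 (lower half-plane, clockwise contour ⇒ F(ω) = -2πi·ΣRes):
  Res_{z = - \frac{11 i}{5}} g(z) = \frac{5 i e^{- \frac{11 \omega}{5}}}{22}
  F(ω) = -2πi·ΣRes = \frac{5 \pi e^{- \frac{11 \omega}{5}}}{11}

Case ω < 0 (upper half-plane, counterclockwise contour ⇒ F(ω) = +2πi·ΣRes):
  Res_{z = \frac{11 i}{5}} g(z) = - \frac{5 i e^{\frac{11 \omega}{5}}}{22}
  F(ω) = 2πi·ΣRes = \frac{5 \pi e^{\frac{11 \omega}{5}}}{11}

Both cases combine into a single formula in |ω|:

F(ω) = \frac{5 \pi e^{- \frac{11 \left|{\omega}\right|}{5}}}{11}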